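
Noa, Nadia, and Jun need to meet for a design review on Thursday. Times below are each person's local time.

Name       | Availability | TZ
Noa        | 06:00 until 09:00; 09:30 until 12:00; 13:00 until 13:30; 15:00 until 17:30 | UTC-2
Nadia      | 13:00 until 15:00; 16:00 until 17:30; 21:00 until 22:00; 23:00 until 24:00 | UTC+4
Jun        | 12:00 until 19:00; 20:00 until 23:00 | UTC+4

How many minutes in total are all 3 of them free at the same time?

270

Noa in UTC: 08:00-11:00, 11:30-14:00, 15:00-15:30, 17:00-19:30 (add 2h to convert from UTC-2).
Nadia in UTC: 09:00-11:00, 12:00-13:30, 17:00-18:00, 19:00-20:00 (subtract 4h to convert from UTC+4).
Jun in UTC: 08:00-15:00, 16:00-19:00 (subtract 4h to convert from UTC+4).
Noa ∩ Nadia: 09:00-11:00, 12:00-13:30, 17:00-18:00, 19:00-19:30.
Noa ∩ Nadia ∩ Jun: 09:00-11:00, 12:00-13:30, 17:00-18:00.
Summing the common windows: 120 + 90 + 60 = 270 minutes.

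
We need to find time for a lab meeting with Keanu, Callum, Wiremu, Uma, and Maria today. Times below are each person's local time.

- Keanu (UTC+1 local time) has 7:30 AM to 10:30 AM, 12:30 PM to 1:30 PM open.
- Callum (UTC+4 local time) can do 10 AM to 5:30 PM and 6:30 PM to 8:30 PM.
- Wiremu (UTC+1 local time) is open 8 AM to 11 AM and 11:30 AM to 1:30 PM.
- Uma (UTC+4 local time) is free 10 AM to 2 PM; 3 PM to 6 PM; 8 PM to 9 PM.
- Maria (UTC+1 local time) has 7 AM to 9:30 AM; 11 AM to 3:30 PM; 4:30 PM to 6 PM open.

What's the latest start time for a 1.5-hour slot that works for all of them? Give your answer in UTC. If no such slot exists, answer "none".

Keanu in UTC: 06:30-09:30, 11:30-12:30 (subtract 1h to convert from UTC+1).
Callum in UTC: 06:00-13:30, 14:30-16:30 (subtract 4h to convert from UTC+4).
Wiremu in UTC: 07:00-10:00, 10:30-12:30 (subtract 1h to convert from UTC+1).
Uma in UTC: 06:00-10:00, 11:00-14:00, 16:00-17:00 (subtract 4h to convert from UTC+4).
Maria in UTC: 06:00-08:30, 10:00-14:30, 15:30-17:00 (subtract 1h to convert from UTC+1).
Keanu ∩ Callum: 06:30-09:30, 11:30-12:30.
Keanu ∩ Callum ∩ Wiremu: 07:00-09:30, 11:30-12:30.
Keanu ∩ Callum ∩ Wiremu ∩ Uma: 07:00-09:30, 11:30-12:30.
Keanu ∩ Callum ∩ Wiremu ∩ Uma ∩ Maria: 07:00-08:30, 11:30-12:30.
The last common window of at least 90 minutes is 07:00-08:30; a 90-minute meeting can start as late as 07:00 and still end by 08:30.

07:00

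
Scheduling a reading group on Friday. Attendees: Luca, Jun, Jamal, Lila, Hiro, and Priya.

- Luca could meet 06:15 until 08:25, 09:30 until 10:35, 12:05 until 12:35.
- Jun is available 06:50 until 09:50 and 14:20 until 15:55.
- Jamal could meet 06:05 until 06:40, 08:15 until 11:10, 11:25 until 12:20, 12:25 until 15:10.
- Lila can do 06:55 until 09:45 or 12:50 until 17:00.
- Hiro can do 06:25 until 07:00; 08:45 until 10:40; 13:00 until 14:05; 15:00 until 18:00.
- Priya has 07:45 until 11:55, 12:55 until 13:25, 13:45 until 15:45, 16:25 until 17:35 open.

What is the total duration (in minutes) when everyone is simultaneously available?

Luca ∩ Jun: 06:50-08:25, 09:30-09:50.
Luca ∩ Jun ∩ Jamal: 08:15-08:25, 09:30-09:50.
Luca ∩ Jun ∩ Jamal ∩ Lila: 08:15-08:25, 09:30-09:45.
Luca ∩ Jun ∩ Jamal ∩ Lila ∩ Hiro: 09:30-09:45.
Luca ∩ Jun ∩ Jamal ∩ Lila ∩ Hiro ∩ Priya: 09:30-09:45.
That's a single block of 15 minutes.

15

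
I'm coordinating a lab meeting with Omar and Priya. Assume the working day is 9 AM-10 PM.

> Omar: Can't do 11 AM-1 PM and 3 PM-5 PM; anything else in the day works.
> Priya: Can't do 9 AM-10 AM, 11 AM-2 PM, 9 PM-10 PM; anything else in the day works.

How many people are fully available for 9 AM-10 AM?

1

Omar free: 09:00-11:00, 13:00-15:00, 17:00-22:00 (invert busy blocks within the working day).
Priya free: 10:00-11:00, 14:00-21:00 (invert busy blocks within the working day).
Omar can make the full 09:00-10:00 slot — that's 1.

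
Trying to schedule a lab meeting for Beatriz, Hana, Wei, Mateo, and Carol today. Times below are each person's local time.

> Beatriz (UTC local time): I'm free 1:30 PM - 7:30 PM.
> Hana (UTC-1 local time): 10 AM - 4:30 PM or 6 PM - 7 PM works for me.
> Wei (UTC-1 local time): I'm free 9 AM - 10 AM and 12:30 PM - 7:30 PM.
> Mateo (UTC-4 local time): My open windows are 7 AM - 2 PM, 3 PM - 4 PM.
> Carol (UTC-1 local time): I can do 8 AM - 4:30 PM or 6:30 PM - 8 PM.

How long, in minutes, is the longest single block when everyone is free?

Beatriz in UTC: 13:30-19:30.
Hana in UTC: 11:00-17:30, 19:00-20:00 (add 1h to convert from UTC-1).
Wei in UTC: 10:00-11:00, 13:30-20:30 (add 1h to convert from UTC-1).
Mateo in UTC: 11:00-18:00, 19:00-20:00 (add 4h to convert from UTC-4).
Carol in UTC: 09:00-17:30, 19:30-21:00 (add 1h to convert from UTC-1).
Beatriz ∩ Hana: 13:30-17:30, 19:00-19:30.
Beatriz ∩ Hana ∩ Wei: 13:30-17:30, 19:00-19:30.
Beatriz ∩ Hana ∩ Wei ∩ Mateo: 13:30-17:30, 19:00-19:30.
Beatriz ∩ Hana ∩ Wei ∩ Mateo ∩ Carol: 13:30-17:30.
The longest is 13:30-17:30 at 240 minutes.

240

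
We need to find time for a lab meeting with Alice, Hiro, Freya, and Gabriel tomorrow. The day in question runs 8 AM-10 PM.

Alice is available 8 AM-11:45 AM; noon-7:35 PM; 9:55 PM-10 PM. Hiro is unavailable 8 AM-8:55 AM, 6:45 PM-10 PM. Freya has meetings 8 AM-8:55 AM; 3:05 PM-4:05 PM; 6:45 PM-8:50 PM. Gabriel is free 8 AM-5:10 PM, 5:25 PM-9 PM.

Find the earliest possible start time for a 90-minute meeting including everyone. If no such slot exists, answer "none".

08:55

Alice free: 08:00-11:45, 12:00-19:35, 21:55-22:00.
Hiro free: 08:55-18:45 (invert busy blocks within the working day).
Freya free: 08:55-15:05, 16:05-18:45, 20:50-22:00 (invert busy blocks within the working day).
Gabriel free: 08:00-17:10, 17:25-21:00.
Alice ∩ Hiro: 08:55-11:45, 12:00-18:45.
Alice ∩ Hiro ∩ Freya: 08:55-11:45, 12:00-15:05, 16:05-18:45.
Alice ∩ Hiro ∩ Freya ∩ Gabriel: 08:55-11:45, 12:00-15:05, 16:05-17:10, 17:25-18:45.
Those are the intersection windows.
The first common window of at least 90 minutes is 08:55-11:45, so the earliest start is 08:55.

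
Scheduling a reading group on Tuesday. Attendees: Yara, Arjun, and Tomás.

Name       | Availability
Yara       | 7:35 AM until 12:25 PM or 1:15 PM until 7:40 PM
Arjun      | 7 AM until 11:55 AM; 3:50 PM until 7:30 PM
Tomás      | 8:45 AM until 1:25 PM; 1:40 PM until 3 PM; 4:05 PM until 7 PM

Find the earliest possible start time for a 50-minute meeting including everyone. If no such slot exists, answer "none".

Yara ∩ Arjun: 07:35-11:55, 15:50-19:30.
Yara ∩ Arjun ∩ Tomás: 08:45-11:55, 16:05-19:00.
Those are the intersection windows.
The first common window of at least 50 minutes is 08:45-11:55, so the earliest start is 08:45.

08:45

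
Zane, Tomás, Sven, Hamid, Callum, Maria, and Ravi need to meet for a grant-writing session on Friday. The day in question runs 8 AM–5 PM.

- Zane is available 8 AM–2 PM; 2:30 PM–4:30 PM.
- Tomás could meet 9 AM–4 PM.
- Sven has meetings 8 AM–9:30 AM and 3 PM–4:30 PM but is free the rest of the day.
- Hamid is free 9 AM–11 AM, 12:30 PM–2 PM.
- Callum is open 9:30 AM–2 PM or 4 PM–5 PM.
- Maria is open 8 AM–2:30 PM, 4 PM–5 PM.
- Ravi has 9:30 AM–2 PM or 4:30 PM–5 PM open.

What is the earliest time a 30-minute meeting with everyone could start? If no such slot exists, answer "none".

09:30

Zane free: 08:00-14:00, 14:30-16:30.
Tomás free: 09:00-16:00.
Sven free: 09:30-15:00, 16:30-17:00 (invert busy blocks within the working day).
Hamid free: 09:00-11:00, 12:30-14:00.
Callum free: 09:30-14:00, 16:00-17:00.
Maria free: 08:00-14:30, 16:00-17:00.
Ravi free: 09:30-14:00, 16:30-17:00.
Zane ∩ Tomás: 09:00-14:00, 14:30-16:00.
Zane ∩ Tomás ∩ Sven: 09:30-14:00, 14:30-15:00.
Zane ∩ Tomás ∩ Sven ∩ Hamid: 09:30-11:00, 12:30-14:00.
Zane ∩ Tomás ∩ Sven ∩ Hamid ∩ Callum: 09:30-11:00, 12:30-14:00.
Zane ∩ Tomás ∩ Sven ∩ Hamid ∩ Callum ∩ Maria: 09:30-11:00, 12:30-14:00.
Zane ∩ Tomás ∩ Sven ∩ Hamid ∩ Callum ∩ Maria ∩ Ravi: 09:30-11:00, 12:30-14:00.
Those are the intersection windows.
The first common window of at least 30 minutes is 09:30-11:00, so the earliest start is 09:30.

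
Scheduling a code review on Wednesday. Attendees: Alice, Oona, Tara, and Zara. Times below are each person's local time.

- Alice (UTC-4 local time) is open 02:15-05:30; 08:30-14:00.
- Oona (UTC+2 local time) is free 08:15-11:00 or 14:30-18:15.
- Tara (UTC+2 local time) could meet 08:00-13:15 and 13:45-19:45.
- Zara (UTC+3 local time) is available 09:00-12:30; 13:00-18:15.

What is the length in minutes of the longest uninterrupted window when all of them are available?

165

Alice in UTC: 06:15-09:30, 12:30-18:00 (add 4h to convert from UTC-4).
Oona in UTC: 06:15-09:00, 12:30-16:15 (subtract 2h to convert from UTC+2).
Tara in UTC: 06:00-11:15, 11:45-17:45 (subtract 2h to convert from UTC+2).
Zara in UTC: 06:00-09:30, 10:00-15:15 (subtract 3h to convert from UTC+3).
Alice ∩ Oona: 06:15-09:00, 12:30-16:15.
Alice ∩ Oona ∩ Tara: 06:15-09:00, 12:30-16:15.
Alice ∩ Oona ∩ Tara ∩ Zara: 06:15-09:00, 12:30-15:15.
Those are the intersection windows.
The longest is 06:15-09:00 at 165 minutes.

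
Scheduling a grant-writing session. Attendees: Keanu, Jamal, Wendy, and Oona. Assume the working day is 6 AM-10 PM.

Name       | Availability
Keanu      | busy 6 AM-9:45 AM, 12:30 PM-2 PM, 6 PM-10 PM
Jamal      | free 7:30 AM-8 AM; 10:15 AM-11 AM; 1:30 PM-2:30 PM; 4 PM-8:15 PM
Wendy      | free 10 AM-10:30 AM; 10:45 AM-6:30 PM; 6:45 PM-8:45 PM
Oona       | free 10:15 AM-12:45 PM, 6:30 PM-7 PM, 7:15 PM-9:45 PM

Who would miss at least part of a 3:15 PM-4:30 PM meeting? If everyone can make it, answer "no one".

Keanu free: 09:45-12:30, 14:00-18:00 (invert busy blocks within the working day).
Jamal free: 07:30-08:00, 10:15-11:00, 13:30-14:30, 16:00-20:15.
Wendy free: 10:00-10:30, 10:45-18:30, 18:45-20:45.
Oona free: 10:15-12:45, 18:30-19:00, 19:15-21:45.
Keanu: free for 15:15-16:30. Jamal: not fully free for 15:15-16:30. Wendy: free for 15:15-16:30. Oona: not fully free for 15:15-16:30.

Jamal, Oona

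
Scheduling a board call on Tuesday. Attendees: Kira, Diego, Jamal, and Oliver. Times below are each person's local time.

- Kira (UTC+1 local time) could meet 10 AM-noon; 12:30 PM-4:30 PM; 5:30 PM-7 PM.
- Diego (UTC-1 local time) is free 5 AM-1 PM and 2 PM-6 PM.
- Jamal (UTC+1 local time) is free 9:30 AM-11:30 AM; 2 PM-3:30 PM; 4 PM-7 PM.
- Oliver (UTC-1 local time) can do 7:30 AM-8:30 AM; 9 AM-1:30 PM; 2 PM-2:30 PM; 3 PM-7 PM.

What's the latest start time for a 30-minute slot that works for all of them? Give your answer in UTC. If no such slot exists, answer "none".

17:30

Kira in UTC: 09:00-11:00, 11:30-15:30, 16:30-18:00 (subtract 1h to convert from UTC+1).
Diego in UTC: 06:00-14:00, 15:00-19:00 (add 1h to convert from UTC-1).
Jamal in UTC: 08:30-10:30, 13:00-14:30, 15:00-18:00 (subtract 1h to convert from UTC+1).
Oliver in UTC: 08:30-09:30, 10:00-14:30, 15:00-15:30, 16:00-20:00 (add 1h to convert from UTC-1).
Kira ∩ Diego: 09:00-11:00, 11:30-14:00, 15:00-15:30, 16:30-18:00.
Kira ∩ Diego ∩ Jamal: 09:00-10:30, 13:00-14:00, 15:00-15:30, 16:30-18:00.
Kira ∩ Diego ∩ Jamal ∩ Oliver: 09:00-09:30, 10:00-10:30, 13:00-14:00, 15:00-15:30, 16:30-18:00.
The last common window of at least 30 minutes is 16:30-18:00; a 30-minute meeting can start as late as 17:30 and still end by 18:00.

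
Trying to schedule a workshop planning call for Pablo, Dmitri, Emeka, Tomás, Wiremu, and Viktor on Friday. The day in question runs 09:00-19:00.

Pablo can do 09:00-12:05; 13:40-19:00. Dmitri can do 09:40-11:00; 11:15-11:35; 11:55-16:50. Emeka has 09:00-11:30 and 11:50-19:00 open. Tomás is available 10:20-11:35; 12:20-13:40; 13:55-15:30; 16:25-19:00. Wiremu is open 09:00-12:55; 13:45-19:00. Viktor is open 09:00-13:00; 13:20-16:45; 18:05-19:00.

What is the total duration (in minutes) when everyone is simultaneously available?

Pablo ∩ Dmitri: 09:40-11:00, 11:15-11:35, 11:55-12:05, 13:40-16:50.
Pablo ∩ Dmitri ∩ Emeka: 09:40-11:00, 11:15-11:30, 11:55-12:05, 13:40-16:50.
Pablo ∩ Dmitri ∩ Emeka ∩ Tomás: 10:20-11:00, 11:15-11:30, 13:55-15:30, 16:25-16:50.
Pablo ∩ Dmitri ∩ Emeka ∩ Tomás ∩ Wiremu: 10:20-11:00, 11:15-11:30, 13:55-15:30, 16:25-16:50.
Pablo ∩ Dmitri ∩ Emeka ∩ Tomás ∩ Wiremu ∩ Viktor: 10:20-11:00, 11:15-11:30, 13:55-15:30, 16:25-16:45.
Summing the common windows: 40 + 15 + 95 + 20 = 170 minutes.

170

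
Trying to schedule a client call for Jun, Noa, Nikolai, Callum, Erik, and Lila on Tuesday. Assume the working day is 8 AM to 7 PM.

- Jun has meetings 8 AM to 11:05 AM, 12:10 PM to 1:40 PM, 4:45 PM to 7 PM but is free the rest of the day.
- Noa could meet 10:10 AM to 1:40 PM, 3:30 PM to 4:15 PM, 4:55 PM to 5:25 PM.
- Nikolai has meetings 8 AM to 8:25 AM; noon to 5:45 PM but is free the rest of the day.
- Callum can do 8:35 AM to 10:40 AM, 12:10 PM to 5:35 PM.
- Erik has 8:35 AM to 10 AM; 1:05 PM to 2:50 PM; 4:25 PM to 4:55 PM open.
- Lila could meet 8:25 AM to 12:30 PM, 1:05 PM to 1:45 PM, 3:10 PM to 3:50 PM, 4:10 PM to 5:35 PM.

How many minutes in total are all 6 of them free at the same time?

Jun free: 11:05-12:10, 13:40-16:45 (invert busy blocks within the working day).
Noa free: 10:10-13:40, 15:30-16:15, 16:55-17:25.
Nikolai free: 08:25-12:00, 17:45-19:00 (invert busy blocks within the working day).
Callum free: 08:35-10:40, 12:10-17:35.
Erik free: 08:35-10:00, 13:05-14:50, 16:25-16:55.
Lila free: 08:25-12:30, 13:05-13:45, 15:10-15:50, 16:10-17:35.
Jun ∩ Noa: 11:05-12:10, 15:30-16:15.
Jun ∩ Noa ∩ Nikolai: 11:05-12:00.
Jun ∩ Noa ∩ Nikolai ∩ Callum: ∅.
Jun ∩ Noa ∩ Nikolai ∩ Callum ∩ Erik: ∅.
Jun ∩ Noa ∩ Nikolai ∩ Callum ∩ Erik ∩ Lila: ∅.
There is no time when everyone is free.
There is no common window, so the total is 0 minutes.

0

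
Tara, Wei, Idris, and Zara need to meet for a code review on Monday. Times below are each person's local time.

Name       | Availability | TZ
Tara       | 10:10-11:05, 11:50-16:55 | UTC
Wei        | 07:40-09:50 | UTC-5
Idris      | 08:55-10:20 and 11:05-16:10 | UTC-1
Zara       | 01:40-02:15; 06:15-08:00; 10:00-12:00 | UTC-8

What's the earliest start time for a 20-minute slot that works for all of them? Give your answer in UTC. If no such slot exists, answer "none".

Tara in UTC: 10:10-11:05, 11:50-16:55.
Wei in UTC: 12:40-14:50 (add 5h to convert from UTC-5).
Idris in UTC: 09:55-11:20, 12:05-17:10 (add 1h to convert from UTC-1).
Zara in UTC: 09:40-10:15, 14:15-16:00, 18:00-20:00 (add 8h to convert from UTC-8).
Tara ∩ Wei: 12:40-14:50.
Tara ∩ Wei ∩ Idris: 12:40-14:50.
Tara ∩ Wei ∩ Idris ∩ Zara: 14:15-14:50.
Those are the intersection windows.
The first common window of at least 20 minutes is 14:15-14:50, so the earliest start is 14:15.

14:15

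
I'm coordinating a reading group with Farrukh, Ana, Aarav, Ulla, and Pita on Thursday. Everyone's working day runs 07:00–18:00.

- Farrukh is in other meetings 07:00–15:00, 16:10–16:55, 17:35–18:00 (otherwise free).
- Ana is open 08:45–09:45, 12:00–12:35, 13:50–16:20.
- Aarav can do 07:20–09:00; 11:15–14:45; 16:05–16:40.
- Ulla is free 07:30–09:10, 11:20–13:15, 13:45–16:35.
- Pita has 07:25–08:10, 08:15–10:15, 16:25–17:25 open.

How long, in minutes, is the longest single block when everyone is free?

0

Farrukh free: 15:00-16:10, 16:55-17:35 (invert busy blocks within the working day).
Ana free: 08:45-09:45, 12:00-12:35, 13:50-16:20.
Aarav free: 07:20-09:00, 11:15-14:45, 16:05-16:40.
Ulla free: 07:30-09:10, 11:20-13:15, 13:45-16:35.
Pita free: 07:25-08:10, 08:15-10:15, 16:25-17:25.
Farrukh ∩ Ana: 15:00-16:10.
Farrukh ∩ Ana ∩ Aarav: 16:05-16:10.
Farrukh ∩ Ana ∩ Aarav ∩ Ulla: 16:05-16:10.
Farrukh ∩ Ana ∩ Aarav ∩ Ulla ∩ Pita: ∅.
There is no time when everyone is free.
No common window exists, so the longest block is 0 minutes.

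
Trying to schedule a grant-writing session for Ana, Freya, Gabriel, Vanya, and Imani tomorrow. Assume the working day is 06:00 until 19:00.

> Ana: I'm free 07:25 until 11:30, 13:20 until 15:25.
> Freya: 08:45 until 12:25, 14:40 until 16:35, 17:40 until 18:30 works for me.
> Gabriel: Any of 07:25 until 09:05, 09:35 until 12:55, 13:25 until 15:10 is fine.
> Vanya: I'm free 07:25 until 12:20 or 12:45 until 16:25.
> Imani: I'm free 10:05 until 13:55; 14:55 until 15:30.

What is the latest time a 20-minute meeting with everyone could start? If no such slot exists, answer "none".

Ana ∩ Freya: 08:45-11:30, 14:40-15:25.
Ana ∩ Freya ∩ Gabriel: 08:45-09:05, 09:35-11:30, 14:40-15:10.
Ana ∩ Freya ∩ Gabriel ∩ Vanya: 08:45-09:05, 09:35-11:30, 14:40-15:10.
Ana ∩ Freya ∩ Gabriel ∩ Vanya ∩ Imani: 10:05-11:30, 14:55-15:10.
Those are the intersection windows.
The last common window of at least 20 minutes is 10:05-11:30; a 20-minute meeting can start as late as 11:10 and still end by 11:30.

11:10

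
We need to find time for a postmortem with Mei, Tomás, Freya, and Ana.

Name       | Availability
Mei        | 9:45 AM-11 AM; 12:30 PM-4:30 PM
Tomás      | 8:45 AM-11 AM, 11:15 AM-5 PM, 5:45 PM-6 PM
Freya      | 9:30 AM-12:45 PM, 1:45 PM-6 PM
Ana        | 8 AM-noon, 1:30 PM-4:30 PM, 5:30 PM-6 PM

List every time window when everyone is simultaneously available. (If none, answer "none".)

09:45-11:00, 13:45-16:30

Mei ∩ Tomás: 09:45-11:00, 12:30-16:30.
Mei ∩ Tomás ∩ Freya: 09:45-11:00, 12:30-12:45, 13:45-16:30.
Mei ∩ Tomás ∩ Freya ∩ Ana: 09:45-11:00, 13:45-16:30.
So the common availability across everyone is 09:45-11:00, 13:45-16:30.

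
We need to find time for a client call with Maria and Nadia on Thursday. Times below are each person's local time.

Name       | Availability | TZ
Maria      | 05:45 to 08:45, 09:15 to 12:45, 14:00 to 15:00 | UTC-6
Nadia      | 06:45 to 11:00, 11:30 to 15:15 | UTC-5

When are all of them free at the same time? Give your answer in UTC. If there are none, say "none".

11:45-14:45, 15:15-16:00, 16:30-18:45, 20:00-20:15

Maria in UTC: 11:45-14:45, 15:15-18:45, 20:00-21:00 (add 6h to convert from UTC-6).
Nadia in UTC: 11:45-16:00, 16:30-20:15 (add 5h to convert from UTC-5).
Maria ∩ Nadia: 11:45-14:45, 15:15-16:00, 16:30-18:45, 20:00-20:15.
Those are the intersection windows.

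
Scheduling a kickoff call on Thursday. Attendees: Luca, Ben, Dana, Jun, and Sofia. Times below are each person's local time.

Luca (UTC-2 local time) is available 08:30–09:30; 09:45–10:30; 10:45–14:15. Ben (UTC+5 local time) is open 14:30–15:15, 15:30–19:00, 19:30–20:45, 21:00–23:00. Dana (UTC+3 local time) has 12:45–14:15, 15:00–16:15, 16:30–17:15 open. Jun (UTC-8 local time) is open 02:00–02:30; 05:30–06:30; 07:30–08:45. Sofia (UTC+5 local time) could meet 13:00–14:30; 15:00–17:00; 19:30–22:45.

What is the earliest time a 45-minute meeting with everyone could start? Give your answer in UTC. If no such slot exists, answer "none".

Luca in UTC: 10:30-11:30, 11:45-12:30, 12:45-16:15 (add 2h to convert from UTC-2).
Ben in UTC: 09:30-10:15, 10:30-14:00, 14:30-15:45, 16:00-18:00 (subtract 5h to convert from UTC+5).
Dana in UTC: 09:45-11:15, 12:00-13:15, 13:30-14:15 (subtract 3h to convert from UTC+3).
Jun in UTC: 10:00-10:30, 13:30-14:30, 15:30-16:45 (add 8h to convert from UTC-8).
Sofia in UTC: 08:00-09:30, 10:00-12:00, 14:30-17:45 (subtract 5h to convert from UTC+5).
Luca ∩ Ben: 10:30-11:30, 11:45-12:30, 12:45-14:00, 14:30-15:45, 16:00-16:15.
Luca ∩ Ben ∩ Dana: 10:30-11:15, 12:00-12:30, 12:45-13:15, 13:30-14:00.
Luca ∩ Ben ∩ Dana ∩ Jun: 13:30-14:00.
Luca ∩ Ben ∩ Dana ∩ Jun ∩ Sofia: ∅.
There is no time when everyone is free.
No common window is at least 45 minutes long.

none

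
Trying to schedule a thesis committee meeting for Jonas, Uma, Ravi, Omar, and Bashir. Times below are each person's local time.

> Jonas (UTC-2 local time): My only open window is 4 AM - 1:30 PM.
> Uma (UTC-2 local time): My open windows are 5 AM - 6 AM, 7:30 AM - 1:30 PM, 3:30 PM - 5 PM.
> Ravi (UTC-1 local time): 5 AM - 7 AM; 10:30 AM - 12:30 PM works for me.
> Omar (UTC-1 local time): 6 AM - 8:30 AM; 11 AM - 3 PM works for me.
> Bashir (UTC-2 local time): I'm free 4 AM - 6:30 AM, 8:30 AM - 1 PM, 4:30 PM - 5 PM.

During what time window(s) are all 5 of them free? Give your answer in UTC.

Jonas in UTC: 06:00-15:30 (add 2h to convert from UTC-2).
Uma in UTC: 07:00-08:00, 09:30-15:30, 17:30-19:00 (add 2h to convert from UTC-2).
Ravi in UTC: 06:00-08:00, 11:30-13:30 (add 1h to convert from UTC-1).
Omar in UTC: 07:00-09:30, 12:00-16:00 (add 1h to convert from UTC-1).
Bashir in UTC: 06:00-08:30, 10:30-15:00, 18:30-19:00 (add 2h to convert from UTC-2).
Jonas ∩ Uma: 07:00-08:00, 09:30-15:30.
Jonas ∩ Uma ∩ Ravi: 07:00-08:00, 11:30-13:30.
Jonas ∩ Uma ∩ Ravi ∩ Omar: 07:00-08:00, 12:00-13:30.
Jonas ∩ Uma ∩ Ravi ∩ Omar ∩ Bashir: 07:00-08:00, 12:00-13:30.

07:00-08:00, 12:00-13:30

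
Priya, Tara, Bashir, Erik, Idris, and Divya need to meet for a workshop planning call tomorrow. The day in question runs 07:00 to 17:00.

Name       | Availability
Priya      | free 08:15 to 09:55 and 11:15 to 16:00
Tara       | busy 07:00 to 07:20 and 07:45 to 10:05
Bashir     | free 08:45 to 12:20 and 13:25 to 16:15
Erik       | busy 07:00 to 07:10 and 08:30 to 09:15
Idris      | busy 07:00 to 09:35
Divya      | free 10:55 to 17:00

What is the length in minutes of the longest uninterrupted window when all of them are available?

155

Priya free: 08:15-09:55, 11:15-16:00.
Tara free: 07:20-07:45, 10:05-17:00 (invert busy blocks within the working day).
Bashir free: 08:45-12:20, 13:25-16:15.
Erik free: 07:10-08:30, 09:15-17:00 (invert busy blocks within the working day).
Idris free: 09:35-17:00 (invert busy blocks within the working day).
Divya free: 10:55-17:00.
Priya ∩ Tara: 11:15-16:00.
Priya ∩ Tara ∩ Bashir: 11:15-12:20, 13:25-16:00.
Priya ∩ Tara ∩ Bashir ∩ Erik: 11:15-12:20, 13:25-16:00.
Priya ∩ Tara ∩ Bashir ∩ Erik ∩ Idris: 11:15-12:20, 13:25-16:00.
Priya ∩ Tara ∩ Bashir ∩ Erik ∩ Idris ∩ Divya: 11:15-12:20, 13:25-16:00.
Those are the intersection windows.
The longest is 13:25-16:00 at 155 minutes.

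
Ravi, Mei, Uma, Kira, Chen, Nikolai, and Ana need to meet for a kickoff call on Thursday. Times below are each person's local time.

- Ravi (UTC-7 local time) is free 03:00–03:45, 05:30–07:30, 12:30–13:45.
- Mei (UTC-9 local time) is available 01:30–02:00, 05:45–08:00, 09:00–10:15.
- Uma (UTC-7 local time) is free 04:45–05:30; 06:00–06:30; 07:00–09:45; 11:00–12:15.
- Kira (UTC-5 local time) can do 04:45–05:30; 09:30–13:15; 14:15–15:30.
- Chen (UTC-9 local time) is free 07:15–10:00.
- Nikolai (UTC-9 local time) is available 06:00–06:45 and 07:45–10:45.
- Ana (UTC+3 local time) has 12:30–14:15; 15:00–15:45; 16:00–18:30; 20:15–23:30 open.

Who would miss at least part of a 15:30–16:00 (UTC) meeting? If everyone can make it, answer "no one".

Ana, Chen, Nikolai, Ravi

Ravi in UTC: 10:00-10:45, 12:30-14:30, 19:30-20:45 (add 7h to convert from UTC-7).
Mei in UTC: 10:30-11:00, 14:45-17:00, 18:00-19:15 (add 9h to convert from UTC-9).
Uma in UTC: 11:45-12:30, 13:00-13:30, 14:00-16:45, 18:00-19:15 (add 7h to convert from UTC-7).
Kira in UTC: 09:45-10:30, 14:30-18:15, 19:15-20:30 (add 5h to convert from UTC-5).
Chen in UTC: 16:15-19:00 (add 9h to convert from UTC-9).
Nikolai in UTC: 15:00-15:45, 16:45-19:45 (add 9h to convert from UTC-9).
Ana in UTC: 09:30-11:15, 12:00-12:45, 13:00-15:30, 17:15-20:30 (subtract 3h to convert from UTC+3).
Ravi: not fully free for 15:30-16:00. Mei: free for 15:30-16:00. Uma: free for 15:30-16:00. Kira: free for 15:30-16:00. Chen: not fully free for 15:30-16:00. Nikolai: not fully free for 15:30-16:00. Ana: not fully free for 15:30-16:00.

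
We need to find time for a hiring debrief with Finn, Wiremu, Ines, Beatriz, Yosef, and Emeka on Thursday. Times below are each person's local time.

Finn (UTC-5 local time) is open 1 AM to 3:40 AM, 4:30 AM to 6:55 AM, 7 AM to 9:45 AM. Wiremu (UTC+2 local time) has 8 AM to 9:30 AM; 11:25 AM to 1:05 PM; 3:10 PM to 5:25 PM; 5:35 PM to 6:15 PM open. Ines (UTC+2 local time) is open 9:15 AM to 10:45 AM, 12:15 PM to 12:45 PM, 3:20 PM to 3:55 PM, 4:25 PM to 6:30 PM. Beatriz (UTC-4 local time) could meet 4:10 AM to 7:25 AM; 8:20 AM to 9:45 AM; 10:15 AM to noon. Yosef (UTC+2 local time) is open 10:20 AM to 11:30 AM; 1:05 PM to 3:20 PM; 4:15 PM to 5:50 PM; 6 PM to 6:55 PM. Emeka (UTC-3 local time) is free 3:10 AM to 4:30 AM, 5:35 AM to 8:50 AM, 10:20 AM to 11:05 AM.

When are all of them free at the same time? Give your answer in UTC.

Finn in UTC: 06:00-08:40, 09:30-11:55, 12:00-14:45 (add 5h to convert from UTC-5).
Wiremu in UTC: 06:00-07:30, 09:25-11:05, 13:10-15:25, 15:35-16:15 (subtract 2h to convert from UTC+2).
Ines in UTC: 07:15-08:45, 10:15-10:45, 13:20-13:55, 14:25-16:30 (subtract 2h to convert from UTC+2).
Beatriz in UTC: 08:10-11:25, 12:20-13:45, 14:15-16:00 (add 4h to convert from UTC-4).
Yosef in UTC: 08:20-09:30, 11:05-13:20, 14:15-15:50, 16:00-16:55 (subtract 2h to convert from UTC+2).
Emeka in UTC: 06:10-07:30, 08:35-11:50, 13:20-14:05 (add 3h to convert from UTC-3).
Finn ∩ Wiremu: 06:00-07:30, 09:30-11:05, 13:10-14:45.
Finn ∩ Wiremu ∩ Ines: 07:15-07:30, 10:15-10:45, 13:20-13:55, 14:25-14:45.
Finn ∩ Wiremu ∩ Ines ∩ Beatriz: 10:15-10:45, 13:20-13:45, 14:25-14:45.
Finn ∩ Wiremu ∩ Ines ∩ Beatriz ∩ Yosef: 14:25-14:45.
Finn ∩ Wiremu ∩ Ines ∩ Beatriz ∩ Yosef ∩ Emeka: ∅.
There is no time when everyone is free.

none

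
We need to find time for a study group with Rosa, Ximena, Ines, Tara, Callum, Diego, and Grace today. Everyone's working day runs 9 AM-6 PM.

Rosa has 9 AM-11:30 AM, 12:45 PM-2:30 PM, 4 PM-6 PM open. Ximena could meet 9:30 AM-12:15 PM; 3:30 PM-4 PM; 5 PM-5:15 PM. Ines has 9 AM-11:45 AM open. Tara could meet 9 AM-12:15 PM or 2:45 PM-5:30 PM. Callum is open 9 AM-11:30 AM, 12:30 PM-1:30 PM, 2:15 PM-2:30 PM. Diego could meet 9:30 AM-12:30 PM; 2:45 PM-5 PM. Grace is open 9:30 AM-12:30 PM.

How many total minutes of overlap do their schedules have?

Rosa ∩ Ximena: 09:30-11:30, 17:00-17:15.
Rosa ∩ Ximena ∩ Ines: 09:30-11:30.
Rosa ∩ Ximena ∩ Ines ∩ Tara: 09:30-11:30.
Rosa ∩ Ximena ∩ Ines ∩ Tara ∩ Callum: 09:30-11:30.
Rosa ∩ Ximena ∩ Ines ∩ Tara ∩ Callum ∩ Diego: 09:30-11:30.
Rosa ∩ Ximena ∩ Ines ∩ Tara ∩ Callum ∩ Diego ∩ Grace: 09:30-11:30.
That's a single block of 120 minutes.

120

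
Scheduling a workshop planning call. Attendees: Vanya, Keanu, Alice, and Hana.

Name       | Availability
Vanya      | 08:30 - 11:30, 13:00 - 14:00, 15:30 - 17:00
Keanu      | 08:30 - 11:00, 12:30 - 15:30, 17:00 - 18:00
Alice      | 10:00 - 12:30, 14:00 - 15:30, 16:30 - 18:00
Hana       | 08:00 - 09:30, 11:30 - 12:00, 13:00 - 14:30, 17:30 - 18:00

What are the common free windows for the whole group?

Vanya ∩ Keanu: 08:30-11:00, 13:00-14:00.
Vanya ∩ Keanu ∩ Alice: 10:00-11:00.
Vanya ∩ Keanu ∩ Alice ∩ Hana: ∅.
There is no time when everyone is free.

none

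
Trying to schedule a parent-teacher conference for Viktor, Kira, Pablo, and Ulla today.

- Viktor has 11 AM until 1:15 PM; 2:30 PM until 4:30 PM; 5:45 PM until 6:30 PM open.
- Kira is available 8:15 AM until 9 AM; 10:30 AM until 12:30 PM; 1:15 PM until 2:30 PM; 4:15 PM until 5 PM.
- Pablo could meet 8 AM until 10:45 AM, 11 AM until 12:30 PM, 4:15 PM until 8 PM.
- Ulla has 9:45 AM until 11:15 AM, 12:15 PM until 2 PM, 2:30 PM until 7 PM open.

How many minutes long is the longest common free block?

Viktor ∩ Kira: 11:00-12:30, 16:15-16:30.
Viktor ∩ Kira ∩ Pablo: 11:00-12:30, 16:15-16:30.
Viktor ∩ Kira ∩ Pablo ∩ Ulla: 11:00-11:15, 12:15-12:30, 16:15-16:30.
The longest is 11:00-11:15 at 15 minutes.

15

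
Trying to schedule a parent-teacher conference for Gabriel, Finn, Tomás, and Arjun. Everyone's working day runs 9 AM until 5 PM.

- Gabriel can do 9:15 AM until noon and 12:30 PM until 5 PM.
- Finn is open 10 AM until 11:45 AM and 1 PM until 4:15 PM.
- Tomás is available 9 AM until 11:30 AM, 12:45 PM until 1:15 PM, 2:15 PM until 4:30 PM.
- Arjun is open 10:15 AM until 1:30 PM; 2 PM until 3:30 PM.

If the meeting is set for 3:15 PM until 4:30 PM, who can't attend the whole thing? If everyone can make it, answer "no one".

Arjun, Finn

Gabriel: free for 15:15-16:30. Finn: not fully free for 15:15-16:30. Tomás: free for 15:15-16:30. Arjun: not fully free for 15:15-16:30.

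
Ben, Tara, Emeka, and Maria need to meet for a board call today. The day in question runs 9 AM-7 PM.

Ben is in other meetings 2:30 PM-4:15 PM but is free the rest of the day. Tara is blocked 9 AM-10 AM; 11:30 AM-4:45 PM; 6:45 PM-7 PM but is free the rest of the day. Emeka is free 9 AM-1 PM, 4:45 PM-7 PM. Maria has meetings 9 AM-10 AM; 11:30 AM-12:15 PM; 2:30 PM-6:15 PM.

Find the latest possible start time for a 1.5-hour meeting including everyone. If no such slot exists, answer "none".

10:00

Ben free: 09:00-14:30, 16:15-19:00 (invert busy blocks within the working day).
Tara free: 10:00-11:30, 16:45-18:45 (invert busy blocks within the working day).
Emeka free: 09:00-13:00, 16:45-19:00.
Maria free: 10:00-11:30, 12:15-14:30, 18:15-19:00 (invert busy blocks within the working day).
Ben ∩ Tara: 10:00-11:30, 16:45-18:45.
Ben ∩ Tara ∩ Emeka: 10:00-11:30, 16:45-18:45.
Ben ∩ Tara ∩ Emeka ∩ Maria: 10:00-11:30, 18:15-18:45.
Those are the intersection windows.
The last common window of at least 90 minutes is 10:00-11:30; a 90-minute meeting can start as late as 10:00 and still end by 11:30.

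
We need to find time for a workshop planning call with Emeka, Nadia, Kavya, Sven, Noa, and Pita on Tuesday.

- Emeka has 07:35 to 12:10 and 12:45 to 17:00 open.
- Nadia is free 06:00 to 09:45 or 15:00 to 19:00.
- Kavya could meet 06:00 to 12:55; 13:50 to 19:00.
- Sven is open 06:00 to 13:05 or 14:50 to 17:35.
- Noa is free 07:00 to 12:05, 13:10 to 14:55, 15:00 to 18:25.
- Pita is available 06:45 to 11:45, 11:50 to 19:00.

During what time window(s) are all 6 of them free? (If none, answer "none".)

Emeka ∩ Nadia: 07:35-09:45, 15:00-17:00.
Emeka ∩ Nadia ∩ Kavya: 07:35-09:45, 15:00-17:00.
Emeka ∩ Nadia ∩ Kavya ∩ Sven: 07:35-09:45, 15:00-17:00.
Emeka ∩ Nadia ∩ Kavya ∩ Sven ∩ Noa: 07:35-09:45, 15:00-17:00.
Emeka ∩ Nadia ∩ Kavya ∩ Sven ∩ Noa ∩ Pita: 07:35-09:45, 15:00-17:00.

07:35-09:45, 15:00-17:00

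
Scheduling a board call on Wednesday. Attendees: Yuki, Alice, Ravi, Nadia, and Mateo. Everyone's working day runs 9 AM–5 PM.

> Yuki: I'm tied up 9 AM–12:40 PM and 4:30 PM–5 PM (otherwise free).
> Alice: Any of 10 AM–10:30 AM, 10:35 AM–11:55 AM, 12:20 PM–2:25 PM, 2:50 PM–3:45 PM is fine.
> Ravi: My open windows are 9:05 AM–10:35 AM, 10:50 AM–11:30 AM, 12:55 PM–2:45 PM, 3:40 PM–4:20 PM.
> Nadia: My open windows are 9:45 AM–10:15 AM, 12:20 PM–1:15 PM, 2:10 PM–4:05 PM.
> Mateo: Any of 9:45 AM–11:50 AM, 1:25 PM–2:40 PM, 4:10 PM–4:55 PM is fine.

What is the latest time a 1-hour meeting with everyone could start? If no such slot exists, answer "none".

Yuki free: 12:40-16:30 (invert busy blocks within the working day).
Alice free: 10:00-10:30, 10:35-11:55, 12:20-14:25, 14:50-15:45.
Ravi free: 09:05-10:35, 10:50-11:30, 12:55-14:45, 15:40-16:20.
Nadia free: 09:45-10:15, 12:20-13:15, 14:10-16:05.
Mateo free: 09:45-11:50, 13:25-14:40, 16:10-16:55.
Yuki ∩ Alice: 12:40-14:25, 14:50-15:45.
Yuki ∩ Alice ∩ Ravi: 12:55-14:25, 15:40-15:45.
Yuki ∩ Alice ∩ Ravi ∩ Nadia: 12:55-13:15, 14:10-14:25, 15:40-15:45.
Yuki ∩ Alice ∩ Ravi ∩ Nadia ∩ Mateo: 14:10-14:25.
No common window is at least 60 minutes long.

none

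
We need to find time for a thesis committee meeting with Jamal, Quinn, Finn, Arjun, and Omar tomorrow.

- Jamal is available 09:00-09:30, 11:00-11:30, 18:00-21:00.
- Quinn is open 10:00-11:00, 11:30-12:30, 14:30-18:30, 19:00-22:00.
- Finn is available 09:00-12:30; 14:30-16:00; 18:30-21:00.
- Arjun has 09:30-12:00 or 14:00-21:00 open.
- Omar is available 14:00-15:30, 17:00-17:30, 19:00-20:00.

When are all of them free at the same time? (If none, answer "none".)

Jamal ∩ Quinn: 18:00-18:30, 19:00-21:00.
Jamal ∩ Quinn ∩ Finn: 19:00-21:00.
Jamal ∩ Quinn ∩ Finn ∩ Arjun: 19:00-21:00.
Jamal ∩ Quinn ∩ Finn ∩ Arjun ∩ Omar: 19:00-20:00.
So the common availability across everyone is 19:00-20:00.

19:00-20:00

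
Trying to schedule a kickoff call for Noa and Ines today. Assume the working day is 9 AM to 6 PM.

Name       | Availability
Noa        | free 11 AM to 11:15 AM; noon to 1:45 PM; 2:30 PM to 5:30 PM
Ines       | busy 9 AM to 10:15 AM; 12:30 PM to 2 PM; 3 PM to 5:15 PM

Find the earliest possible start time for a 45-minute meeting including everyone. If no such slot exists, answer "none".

Noa free: 11:00-11:15, 12:00-13:45, 14:30-17:30.
Ines free: 10:15-12:30, 14:00-15:00, 17:15-18:00 (invert busy blocks within the working day).
Noa ∩ Ines: 11:00-11:15, 12:00-12:30, 14:30-15:00, 17:15-17:30.
No common window is at least 45 minutes long.

none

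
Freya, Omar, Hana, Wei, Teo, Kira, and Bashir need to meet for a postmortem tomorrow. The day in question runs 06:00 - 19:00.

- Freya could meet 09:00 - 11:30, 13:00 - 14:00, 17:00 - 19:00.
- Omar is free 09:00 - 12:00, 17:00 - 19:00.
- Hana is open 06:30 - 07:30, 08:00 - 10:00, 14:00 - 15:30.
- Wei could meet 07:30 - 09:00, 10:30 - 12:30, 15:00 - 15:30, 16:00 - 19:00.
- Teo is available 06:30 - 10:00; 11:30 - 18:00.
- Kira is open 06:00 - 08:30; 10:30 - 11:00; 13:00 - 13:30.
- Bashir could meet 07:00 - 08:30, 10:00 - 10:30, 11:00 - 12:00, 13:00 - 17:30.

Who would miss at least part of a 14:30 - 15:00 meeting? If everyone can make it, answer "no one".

Freya: not fully free for 14:30-15:00. Omar: not fully free for 14:30-15:00. Hana: free for 14:30-15:00. Wei: not fully free for 14:30-15:00. Teo: free for 14:30-15:00. Kira: not fully free for 14:30-15:00. Bashir: free for 14:30-15:00.

Freya, Kira, Omar, Wei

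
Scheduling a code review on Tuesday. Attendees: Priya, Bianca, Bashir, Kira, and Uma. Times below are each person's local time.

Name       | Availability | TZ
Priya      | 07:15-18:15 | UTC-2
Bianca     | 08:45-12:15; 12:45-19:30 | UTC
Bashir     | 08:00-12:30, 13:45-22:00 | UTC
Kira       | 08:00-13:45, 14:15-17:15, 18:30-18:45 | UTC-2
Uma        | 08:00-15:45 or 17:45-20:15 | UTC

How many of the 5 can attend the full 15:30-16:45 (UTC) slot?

3

Priya in UTC: 09:15-20:15 (add 2h to convert from UTC-2).
Bianca in UTC: 08:45-12:15, 12:45-19:30.
Bashir in UTC: 08:00-12:30, 13:45-22:00.
Kira in UTC: 10:00-15:45, 16:15-19:15, 20:30-20:45 (add 2h to convert from UTC-2).
Uma in UTC: 08:00-15:45, 17:45-20:15.
Priya, Bianca, and Bashir can make the full 15:30-16:45 slot — that's 3.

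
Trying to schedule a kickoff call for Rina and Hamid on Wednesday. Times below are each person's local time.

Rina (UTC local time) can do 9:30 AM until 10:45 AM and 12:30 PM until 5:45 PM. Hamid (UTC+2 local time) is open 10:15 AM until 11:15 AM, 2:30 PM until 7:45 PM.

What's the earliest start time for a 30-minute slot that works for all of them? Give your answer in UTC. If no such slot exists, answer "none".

12:30

Rina in UTC: 09:30-10:45, 12:30-17:45.
Hamid in UTC: 08:15-09:15, 12:30-17:45 (subtract 2h to convert from UTC+2).
Rina ∩ Hamid: 12:30-17:45.
The first common window of at least 30 minutes is 12:30-17:45, so the earliest start is 12:30.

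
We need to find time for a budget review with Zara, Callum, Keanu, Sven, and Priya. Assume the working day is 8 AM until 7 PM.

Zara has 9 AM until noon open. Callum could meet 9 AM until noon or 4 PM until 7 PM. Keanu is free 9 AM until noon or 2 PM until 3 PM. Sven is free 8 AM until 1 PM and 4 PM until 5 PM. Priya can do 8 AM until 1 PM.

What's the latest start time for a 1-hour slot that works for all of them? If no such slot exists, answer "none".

Zara ∩ Callum: 09:00-12:00.
Zara ∩ Callum ∩ Keanu: 09:00-12:00.
Zara ∩ Callum ∩ Keanu ∩ Sven: 09:00-12:00.
Zara ∩ Callum ∩ Keanu ∩ Sven ∩ Priya: 09:00-12:00.
So the common availability across everyone is 09:00-12:00.
The last common window of at least 60 minutes is 09:00-12:00; a 60-minute meeting can start as late as 11:00 and still end by 12:00.

11:00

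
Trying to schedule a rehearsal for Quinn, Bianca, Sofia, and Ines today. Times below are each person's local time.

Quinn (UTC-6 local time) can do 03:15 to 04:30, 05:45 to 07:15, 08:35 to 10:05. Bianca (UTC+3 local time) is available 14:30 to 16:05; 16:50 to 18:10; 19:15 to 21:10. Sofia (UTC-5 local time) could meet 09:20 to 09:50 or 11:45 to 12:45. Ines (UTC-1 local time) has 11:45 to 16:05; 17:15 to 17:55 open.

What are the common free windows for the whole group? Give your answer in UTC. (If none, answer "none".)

Quinn in UTC: 09:15-10:30, 11:45-13:15, 14:35-16:05 (add 6h to convert from UTC-6).
Bianca in UTC: 11:30-13:05, 13:50-15:10, 16:15-18:10 (subtract 3h to convert from UTC+3).
Sofia in UTC: 14:20-14:50, 16:45-17:45 (add 5h to convert from UTC-5).
Ines in UTC: 12:45-17:05, 18:15-18:55 (add 1h to convert from UTC-1).
Quinn ∩ Bianca: 11:45-13:05, 14:35-15:10.
Quinn ∩ Bianca ∩ Sofia: 14:35-14:50.
Quinn ∩ Bianca ∩ Sofia ∩ Ines: 14:35-14:50.

14:35-14:50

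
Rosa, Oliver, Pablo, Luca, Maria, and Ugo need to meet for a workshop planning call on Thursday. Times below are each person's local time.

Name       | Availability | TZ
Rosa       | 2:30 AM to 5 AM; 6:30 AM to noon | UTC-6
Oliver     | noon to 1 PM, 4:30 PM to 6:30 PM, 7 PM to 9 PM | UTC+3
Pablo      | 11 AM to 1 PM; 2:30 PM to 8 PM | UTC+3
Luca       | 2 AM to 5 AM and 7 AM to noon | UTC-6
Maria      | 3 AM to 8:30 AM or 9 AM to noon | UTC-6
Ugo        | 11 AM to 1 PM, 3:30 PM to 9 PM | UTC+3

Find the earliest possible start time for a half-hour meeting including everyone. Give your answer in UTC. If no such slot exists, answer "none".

09:00

Rosa in UTC: 08:30-11:00, 12:30-18:00 (add 6h to convert from UTC-6).
Oliver in UTC: 09:00-10:00, 13:30-15:30, 16:00-18:00 (subtract 3h to convert from UTC+3).
Pablo in UTC: 08:00-10:00, 11:30-17:00 (subtract 3h to convert from UTC+3).
Luca in UTC: 08:00-11:00, 13:00-18:00 (add 6h to convert from UTC-6).
Maria in UTC: 09:00-14:30, 15:00-18:00 (add 6h to convert from UTC-6).
Ugo in UTC: 08:00-10:00, 12:30-18:00 (subtract 3h to convert from UTC+3).
Rosa ∩ Oliver: 09:00-10:00, 13:30-15:30, 16:00-18:00.
Rosa ∩ Oliver ∩ Pablo: 09:00-10:00, 13:30-15:30, 16:00-17:00.
Rosa ∩ Oliver ∩ Pablo ∩ Luca: 09:00-10:00, 13:30-15:30, 16:00-17:00.
Rosa ∩ Oliver ∩ Pablo ∩ Luca ∩ Maria: 09:00-10:00, 13:30-14:30, 15:00-15:30, 16:00-17:00.
Rosa ∩ Oliver ∩ Pablo ∩ Luca ∩ Maria ∩ Ugo: 09:00-10:00, 13:30-14:30, 15:00-15:30, 16:00-17:00.
The first common window of at least 30 minutes is 09:00-10:00, so the earliest start is 09:00.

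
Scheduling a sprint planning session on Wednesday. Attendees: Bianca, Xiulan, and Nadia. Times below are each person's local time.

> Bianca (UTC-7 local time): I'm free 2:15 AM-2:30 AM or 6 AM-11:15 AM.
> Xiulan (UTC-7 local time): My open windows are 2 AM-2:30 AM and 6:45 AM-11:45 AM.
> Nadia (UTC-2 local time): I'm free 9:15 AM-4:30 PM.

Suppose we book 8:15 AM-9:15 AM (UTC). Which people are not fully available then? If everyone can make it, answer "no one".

Bianca in UTC: 09:15-09:30, 13:00-18:15 (add 7h to convert from UTC-7).
Xiulan in UTC: 09:00-09:30, 13:45-18:45 (add 7h to convert from UTC-7).
Nadia in UTC: 11:15-18:30 (add 2h to convert from UTC-2).
Bianca: not fully free for 08:15-09:15. Xiulan: not fully free for 08:15-09:15. Nadia: not fully free for 08:15-09:15.

Bianca, Nadia, Xiulan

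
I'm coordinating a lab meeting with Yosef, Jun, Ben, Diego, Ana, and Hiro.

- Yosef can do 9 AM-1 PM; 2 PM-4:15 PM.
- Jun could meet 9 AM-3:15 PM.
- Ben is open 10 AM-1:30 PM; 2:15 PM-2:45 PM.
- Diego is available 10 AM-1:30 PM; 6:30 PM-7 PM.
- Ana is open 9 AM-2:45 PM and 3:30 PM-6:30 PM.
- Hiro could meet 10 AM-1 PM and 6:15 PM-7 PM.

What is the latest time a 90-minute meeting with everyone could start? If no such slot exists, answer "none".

Yosef ∩ Jun: 09:00-13:00, 14:00-15:15.
Yosef ∩ Jun ∩ Ben: 10:00-13:00, 14:15-14:45.
Yosef ∩ Jun ∩ Ben ∩ Diego: 10:00-13:00.
Yosef ∩ Jun ∩ Ben ∩ Diego ∩ Ana: 10:00-13:00.
Yosef ∩ Jun ∩ Ben ∩ Diego ∩ Ana ∩ Hiro: 10:00-13:00.
The last common window of at least 90 minutes is 10:00-13:00; a 90-minute meeting can start as late as 11:30 and still end by 13:00.

11:30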